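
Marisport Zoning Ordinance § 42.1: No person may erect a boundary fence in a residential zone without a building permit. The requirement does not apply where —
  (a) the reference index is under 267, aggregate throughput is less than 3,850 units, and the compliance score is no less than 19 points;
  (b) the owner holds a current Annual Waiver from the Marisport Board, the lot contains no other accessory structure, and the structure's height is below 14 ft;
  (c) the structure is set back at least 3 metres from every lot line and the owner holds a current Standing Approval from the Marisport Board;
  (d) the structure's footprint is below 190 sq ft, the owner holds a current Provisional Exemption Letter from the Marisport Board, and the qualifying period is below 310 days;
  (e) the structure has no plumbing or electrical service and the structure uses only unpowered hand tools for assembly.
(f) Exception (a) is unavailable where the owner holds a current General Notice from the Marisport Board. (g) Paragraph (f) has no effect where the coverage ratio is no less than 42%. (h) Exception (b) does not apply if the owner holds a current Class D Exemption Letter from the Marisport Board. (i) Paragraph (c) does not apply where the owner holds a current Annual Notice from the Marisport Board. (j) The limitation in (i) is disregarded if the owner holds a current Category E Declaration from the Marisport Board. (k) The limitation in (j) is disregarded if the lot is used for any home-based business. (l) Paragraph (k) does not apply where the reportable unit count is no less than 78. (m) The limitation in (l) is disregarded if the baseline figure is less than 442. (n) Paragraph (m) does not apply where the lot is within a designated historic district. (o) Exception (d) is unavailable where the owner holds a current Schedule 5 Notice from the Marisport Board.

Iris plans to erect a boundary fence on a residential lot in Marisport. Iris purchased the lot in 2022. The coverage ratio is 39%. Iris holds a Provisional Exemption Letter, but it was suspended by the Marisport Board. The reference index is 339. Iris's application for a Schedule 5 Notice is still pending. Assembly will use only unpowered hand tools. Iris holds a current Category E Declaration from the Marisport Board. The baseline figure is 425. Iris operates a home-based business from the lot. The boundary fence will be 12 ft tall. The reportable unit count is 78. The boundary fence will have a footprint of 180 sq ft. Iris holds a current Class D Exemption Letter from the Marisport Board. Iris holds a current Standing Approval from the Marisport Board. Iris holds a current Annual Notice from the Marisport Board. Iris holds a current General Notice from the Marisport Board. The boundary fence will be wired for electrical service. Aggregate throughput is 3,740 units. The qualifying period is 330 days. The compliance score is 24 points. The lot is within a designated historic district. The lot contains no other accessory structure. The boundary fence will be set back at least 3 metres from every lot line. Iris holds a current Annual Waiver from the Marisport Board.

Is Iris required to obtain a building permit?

Exception (a) fails — the reference index is 339, not under 267.
Exception (b)'s conditions are all satisfied: a current Annual Waiver is held; the lot has no other accessory structure; the structure's height is 12 ft, below the 14 ft limit. Turning to paragraph (h): (h) is triggered — a current Class D Exemption Letter is held. (b) is therefore removed.
Exception (c) is satisfied on its face — the setback is at least 3 m on every side; a current Standing Approval is held. Under paragraphs (i)–(n): (i) applies (a current Annual Notice is held), but is set aside by (j): (j) operates against (i): a current Category E Declaration is held. (k) applies (a home-based business operates on the lot), but is displaced by (l): (l) operates — the reportable unit count is 78, meeting the 78 threshold. (m) would limit (l) — the baseline figure is 425, less than the 442 limit — but (n) sets (m) aside: (n) is triggered — the lot is in a historic district. So (c) applies.
Exception (d) requires that the owner holds a current Provisional Exemption Letter from the Marisport Board; but the Provisional Exemption Letter is not current, so (d) is unavailable.
Exception (e) fails — electrical service is planned.

No — exception (c) applies; Iris does not need a building permit.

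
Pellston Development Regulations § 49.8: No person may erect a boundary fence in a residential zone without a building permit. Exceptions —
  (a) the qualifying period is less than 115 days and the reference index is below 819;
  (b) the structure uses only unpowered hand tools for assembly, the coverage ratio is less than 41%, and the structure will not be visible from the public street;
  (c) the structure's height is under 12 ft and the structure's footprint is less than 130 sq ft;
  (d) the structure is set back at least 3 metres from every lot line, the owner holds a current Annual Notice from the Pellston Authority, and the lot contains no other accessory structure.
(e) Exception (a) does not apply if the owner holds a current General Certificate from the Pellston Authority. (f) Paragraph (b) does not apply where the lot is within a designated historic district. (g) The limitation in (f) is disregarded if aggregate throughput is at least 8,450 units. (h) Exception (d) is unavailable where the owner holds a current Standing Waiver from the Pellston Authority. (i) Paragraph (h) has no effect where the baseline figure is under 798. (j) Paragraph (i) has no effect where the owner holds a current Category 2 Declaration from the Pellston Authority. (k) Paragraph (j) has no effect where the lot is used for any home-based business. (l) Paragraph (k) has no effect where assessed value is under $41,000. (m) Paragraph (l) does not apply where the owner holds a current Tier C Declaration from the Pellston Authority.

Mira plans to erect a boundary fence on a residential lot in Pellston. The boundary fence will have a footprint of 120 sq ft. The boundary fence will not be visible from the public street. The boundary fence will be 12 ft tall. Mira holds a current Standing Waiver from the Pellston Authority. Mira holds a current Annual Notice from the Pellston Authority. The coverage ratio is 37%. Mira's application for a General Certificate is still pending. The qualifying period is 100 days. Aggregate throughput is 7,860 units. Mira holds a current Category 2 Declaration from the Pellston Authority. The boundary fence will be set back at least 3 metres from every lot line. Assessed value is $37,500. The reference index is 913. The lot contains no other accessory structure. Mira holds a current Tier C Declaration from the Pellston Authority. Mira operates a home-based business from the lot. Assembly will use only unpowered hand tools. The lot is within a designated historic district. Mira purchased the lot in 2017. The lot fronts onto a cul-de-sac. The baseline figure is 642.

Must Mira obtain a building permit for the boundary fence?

Exception (a) requires that the reference index is below 819; but the reference index is 913, not below 819, so (a) is unavailable.
Exception (b): assembly uses only hand tools; the coverage ratio is 37%, less than the 41% limit; the structure will not be visible from the street — every condition holds. But applying paragraphs (f)–(g): (f) operates — the lot is in a historic district. (g) is not triggered (aggregate throughput is 7,860 units, short of 8,450 units), so (f) stands. (b) is therefore removed.
Exception (c) requires that the structure's height is under 12 ft; but the structure's height is 12 ft, not under 12 ft, so (c) is unavailable.
Exception (d)'s conditions are all satisfied: the setback is at least 3 m on every side; a current Annual Notice is held; the lot has no other accessory structure. Considering the limiting provisions: (h) would limit (d) — a current Standing Waiver is held — but (i) sets (h) aside: (i) operates against (h): the baseline figure is 642, under the 798 limit. (j) is engaged (a current Category 2 Declaration is held), but is displaced by (k): (k) is engaged — a home-based business operates on the lot. (l) would limit (k) — assessed value is $37,500, under the $41,000 limit — but (m) sets (l) aside: (m) is engaged — a current Tier C Declaration is held. (d) remains available.

No — exception (d) applies; Mira does not need a building permit.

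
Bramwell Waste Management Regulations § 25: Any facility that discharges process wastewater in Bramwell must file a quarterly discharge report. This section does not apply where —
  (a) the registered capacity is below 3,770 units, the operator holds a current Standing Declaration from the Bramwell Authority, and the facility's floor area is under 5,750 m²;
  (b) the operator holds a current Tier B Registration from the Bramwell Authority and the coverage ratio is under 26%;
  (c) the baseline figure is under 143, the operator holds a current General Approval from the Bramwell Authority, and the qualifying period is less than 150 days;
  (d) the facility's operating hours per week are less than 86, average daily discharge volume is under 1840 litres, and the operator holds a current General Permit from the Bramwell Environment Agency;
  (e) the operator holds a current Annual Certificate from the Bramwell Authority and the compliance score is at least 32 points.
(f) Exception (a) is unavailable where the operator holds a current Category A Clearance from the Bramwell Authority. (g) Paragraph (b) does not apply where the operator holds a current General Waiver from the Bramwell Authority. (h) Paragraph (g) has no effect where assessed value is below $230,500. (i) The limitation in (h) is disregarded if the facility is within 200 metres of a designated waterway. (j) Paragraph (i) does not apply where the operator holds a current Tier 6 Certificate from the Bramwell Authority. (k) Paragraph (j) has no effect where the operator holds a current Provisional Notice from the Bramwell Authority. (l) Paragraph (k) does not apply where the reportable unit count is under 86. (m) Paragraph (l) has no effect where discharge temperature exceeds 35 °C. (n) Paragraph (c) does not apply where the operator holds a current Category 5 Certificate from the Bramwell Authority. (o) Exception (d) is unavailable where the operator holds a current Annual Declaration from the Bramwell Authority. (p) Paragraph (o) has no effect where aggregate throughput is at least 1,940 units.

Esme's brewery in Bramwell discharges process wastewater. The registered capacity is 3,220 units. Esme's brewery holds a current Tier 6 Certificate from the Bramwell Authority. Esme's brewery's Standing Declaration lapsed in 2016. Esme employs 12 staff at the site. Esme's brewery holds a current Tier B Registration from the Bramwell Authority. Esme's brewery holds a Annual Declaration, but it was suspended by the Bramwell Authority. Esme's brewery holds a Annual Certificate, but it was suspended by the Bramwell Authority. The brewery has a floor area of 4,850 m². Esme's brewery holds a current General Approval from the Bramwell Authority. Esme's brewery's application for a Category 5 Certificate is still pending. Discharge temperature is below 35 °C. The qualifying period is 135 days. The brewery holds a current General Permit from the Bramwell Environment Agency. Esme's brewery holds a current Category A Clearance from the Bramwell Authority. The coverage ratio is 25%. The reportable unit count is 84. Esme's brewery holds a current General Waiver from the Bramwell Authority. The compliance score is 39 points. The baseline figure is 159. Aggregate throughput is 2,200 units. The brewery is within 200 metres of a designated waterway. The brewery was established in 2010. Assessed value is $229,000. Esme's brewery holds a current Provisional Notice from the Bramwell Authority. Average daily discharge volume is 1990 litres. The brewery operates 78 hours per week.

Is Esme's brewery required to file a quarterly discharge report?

Exception (a) fails — the Standing Declaration is not current.
Exception (b) is satisfied on its face — a current Tier B Registration is held; the coverage ratio is 25%, under the 26% limit. Considering the limiting provisions: (g) would limit (b) — a current General Waiver is held — but (h) sets (g) aside: (h) is engaged — assessed value is $229,000, below the $230,500 limit. (i) is triggered (the brewery is within 200 m of a designated waterway), but yields to (j): (j) is engaged — a current Tier 6 Certificate is held. (k) would limit (j) — a current Provisional Notice is held — but (l) sets (k) aside: (l) operates — the reportable unit count is 84, under the 86 limit. (m) is inapplicable (discharge temperature is below 35 °C), so (l) stands. (b) remains available.
Exception (c) requires that the baseline figure is under 143; but the baseline figure is 159, not under 143, so (c) is unavailable.
Exception (d) requires that average daily discharge volume is under 1840 litres; but average daily discharge volume is 1990 litres, not under 1840 litres, so (d) is unavailable.
Exception (e) fails — no current Annual Certificate is held.

No — exception (b) applies; Esme's brewery is not required to file a quarterly discharge report.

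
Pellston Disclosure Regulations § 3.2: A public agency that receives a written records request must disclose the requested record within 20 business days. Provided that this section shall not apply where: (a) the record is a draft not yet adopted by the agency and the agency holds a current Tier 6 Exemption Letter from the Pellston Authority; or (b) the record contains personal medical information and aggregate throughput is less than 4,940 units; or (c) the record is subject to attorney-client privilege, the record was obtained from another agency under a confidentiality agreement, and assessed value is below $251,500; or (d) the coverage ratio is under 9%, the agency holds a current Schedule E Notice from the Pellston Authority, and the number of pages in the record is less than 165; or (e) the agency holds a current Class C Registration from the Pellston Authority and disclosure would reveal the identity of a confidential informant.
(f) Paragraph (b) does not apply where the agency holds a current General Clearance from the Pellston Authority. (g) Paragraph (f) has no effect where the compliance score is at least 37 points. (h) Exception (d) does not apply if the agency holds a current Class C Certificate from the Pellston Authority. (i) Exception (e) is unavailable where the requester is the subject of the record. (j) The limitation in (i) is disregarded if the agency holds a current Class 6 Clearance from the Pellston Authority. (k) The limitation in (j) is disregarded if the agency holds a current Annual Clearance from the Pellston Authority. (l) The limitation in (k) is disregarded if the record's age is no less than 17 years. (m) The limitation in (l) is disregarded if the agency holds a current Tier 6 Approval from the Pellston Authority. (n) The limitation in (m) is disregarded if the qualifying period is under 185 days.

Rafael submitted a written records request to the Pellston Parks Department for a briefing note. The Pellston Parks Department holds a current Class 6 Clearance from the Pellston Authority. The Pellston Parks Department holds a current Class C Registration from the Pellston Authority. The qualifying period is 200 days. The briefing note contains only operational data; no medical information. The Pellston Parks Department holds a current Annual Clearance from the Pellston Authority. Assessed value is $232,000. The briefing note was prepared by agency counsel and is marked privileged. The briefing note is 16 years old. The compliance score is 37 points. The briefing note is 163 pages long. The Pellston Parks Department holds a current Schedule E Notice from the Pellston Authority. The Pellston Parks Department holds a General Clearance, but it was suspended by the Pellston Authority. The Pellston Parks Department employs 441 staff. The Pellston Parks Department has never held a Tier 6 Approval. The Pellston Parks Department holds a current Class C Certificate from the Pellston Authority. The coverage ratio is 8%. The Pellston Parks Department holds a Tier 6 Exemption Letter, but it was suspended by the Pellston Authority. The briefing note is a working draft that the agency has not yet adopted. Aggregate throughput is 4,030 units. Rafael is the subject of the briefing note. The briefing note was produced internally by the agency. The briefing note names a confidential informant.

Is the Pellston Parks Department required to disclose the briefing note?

Exception (a) does not apply: no current Tier 6 Exemption Letter is held.
Exception (b) does not apply: the briefing note contains only operational data.
Exception (c) fails — the briefing note was produced internally.
Exception (d) is satisfied on its face — the coverage ratio is 8%, under the 9% limit; a current Schedule E Notice is held; the number of pages in the record is 163, less than the 165 limit. But: (h) operates — a current Class C Certificate is held. So (d) is unavailable.
Exception (e) is satisfied on its face — a current Class C Registration is held; the briefing note names a confidential informant. Turning to paragraphs (i)–(n): (i) operates against (e): Rafael is the subject of the briefing note. (j) applies (a current Class 6 Clearance is held), but is displaced by (k): (k) operates against (j): a current Annual Clearance is held. (l), which would lift (k), is inapplicable — the record's age is 16 years, short of 17 years. So (e) is unavailable.
Every exception is unavailable, so the rule governs.

Yes — the Pellston Parks Department must disclose the briefing note.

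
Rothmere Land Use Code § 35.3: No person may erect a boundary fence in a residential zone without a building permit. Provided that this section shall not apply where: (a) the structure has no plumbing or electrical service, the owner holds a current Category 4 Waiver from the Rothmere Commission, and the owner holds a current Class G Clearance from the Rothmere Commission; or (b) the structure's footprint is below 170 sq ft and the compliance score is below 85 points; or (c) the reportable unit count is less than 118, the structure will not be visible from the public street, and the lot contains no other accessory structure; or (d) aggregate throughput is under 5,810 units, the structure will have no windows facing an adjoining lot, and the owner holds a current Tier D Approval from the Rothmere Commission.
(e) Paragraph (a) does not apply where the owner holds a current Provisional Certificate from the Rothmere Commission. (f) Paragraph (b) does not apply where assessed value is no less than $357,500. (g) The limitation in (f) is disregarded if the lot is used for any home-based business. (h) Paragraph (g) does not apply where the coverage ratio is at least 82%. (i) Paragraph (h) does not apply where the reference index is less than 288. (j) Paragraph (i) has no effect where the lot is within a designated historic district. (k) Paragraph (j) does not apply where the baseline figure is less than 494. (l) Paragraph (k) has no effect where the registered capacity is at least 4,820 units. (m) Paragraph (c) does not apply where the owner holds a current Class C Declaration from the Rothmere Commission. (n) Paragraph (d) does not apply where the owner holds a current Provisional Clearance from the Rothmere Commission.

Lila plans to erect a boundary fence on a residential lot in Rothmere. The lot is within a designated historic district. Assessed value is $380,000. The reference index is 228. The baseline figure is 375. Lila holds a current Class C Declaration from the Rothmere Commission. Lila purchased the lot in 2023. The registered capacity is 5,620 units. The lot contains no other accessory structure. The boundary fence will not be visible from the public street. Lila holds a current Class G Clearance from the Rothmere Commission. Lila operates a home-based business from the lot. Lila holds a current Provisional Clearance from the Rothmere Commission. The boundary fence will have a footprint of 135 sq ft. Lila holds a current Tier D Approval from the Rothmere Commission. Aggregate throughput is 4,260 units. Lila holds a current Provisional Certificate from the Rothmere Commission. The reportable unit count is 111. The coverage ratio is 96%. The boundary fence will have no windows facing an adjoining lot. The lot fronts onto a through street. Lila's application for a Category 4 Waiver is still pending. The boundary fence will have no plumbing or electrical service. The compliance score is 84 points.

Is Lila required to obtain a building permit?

Exception (a) does not apply: no current Category 4 Waiver is held.
Exception (b): the structure's footprint is 135 sq ft, below the 170 sq ft limit; the compliance score is 84 points, below the 85 points limit — every condition holds. Turning to paragraphs (f)–(l): (f) is triggered — assessed value is $380,000, meeting the $357,500 threshold. (g) applies (a home-based business operates on the lot), but is itself disapplied by (h): (h) is triggered — the coverage ratio is 96%, meeting the 82% threshold. (i) would limit (h) — the reference index is 228, less than the 288 limit — but (j) sets (i) aside: (j) is engaged — the lot is in a historic district. (k) would limit (j) — the baseline figure is 375, less than the 494 limit — but (l) sets (k) aside: (l) operates against (k): the registered capacity is 5,620 units, meeting the 4,820 units threshold. So (b) is unavailable.
All of (c)'s requirements are met (the reportable unit count is 111, less than the 118 limit; the structure will not be visible from the street; the lot has no other accessory structure). Turning to paragraph (m): (m) operates against (c): a current Class C Declaration is held. So (c) is unavailable.
Exception (d) is satisfied on its face — aggregate throughput is 4,260 units, under the 5,810 units limit; no windows face an adjoining lot; a current Tier D Approval is held. But: (n) applies — a current Provisional Clearance is held. So (d) is unavailable.
Every exception is unavailable, so the rule governs.

Yes — Lila must obtain a building permit.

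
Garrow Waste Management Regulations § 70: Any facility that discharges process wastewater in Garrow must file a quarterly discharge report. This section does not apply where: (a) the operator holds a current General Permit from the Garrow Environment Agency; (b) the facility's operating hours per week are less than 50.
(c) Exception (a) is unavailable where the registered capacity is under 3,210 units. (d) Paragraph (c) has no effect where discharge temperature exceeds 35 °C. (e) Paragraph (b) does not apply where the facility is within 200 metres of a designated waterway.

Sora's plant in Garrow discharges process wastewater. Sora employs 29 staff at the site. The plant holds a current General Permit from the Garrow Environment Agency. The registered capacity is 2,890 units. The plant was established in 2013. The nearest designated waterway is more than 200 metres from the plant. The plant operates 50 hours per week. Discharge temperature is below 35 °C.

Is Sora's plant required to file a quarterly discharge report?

Yes — Sora's plant must file a quarterly discharge report.

All of (a)'s requirements are met (a current General Permit is held). However, paragraphs (c)–(d) must be considered: (c) operates against (a): the registered capacity is 2,890 units, under the 3,210 units limit. (d) is inapplicable (discharge temperature is below 35 °C), so (c) stands. (a) is therefore removed.
Exception (b) fails — the facility's operating hours per week are 50, not less than 50.
No exception is made out. Sora's plant falls within the general rule.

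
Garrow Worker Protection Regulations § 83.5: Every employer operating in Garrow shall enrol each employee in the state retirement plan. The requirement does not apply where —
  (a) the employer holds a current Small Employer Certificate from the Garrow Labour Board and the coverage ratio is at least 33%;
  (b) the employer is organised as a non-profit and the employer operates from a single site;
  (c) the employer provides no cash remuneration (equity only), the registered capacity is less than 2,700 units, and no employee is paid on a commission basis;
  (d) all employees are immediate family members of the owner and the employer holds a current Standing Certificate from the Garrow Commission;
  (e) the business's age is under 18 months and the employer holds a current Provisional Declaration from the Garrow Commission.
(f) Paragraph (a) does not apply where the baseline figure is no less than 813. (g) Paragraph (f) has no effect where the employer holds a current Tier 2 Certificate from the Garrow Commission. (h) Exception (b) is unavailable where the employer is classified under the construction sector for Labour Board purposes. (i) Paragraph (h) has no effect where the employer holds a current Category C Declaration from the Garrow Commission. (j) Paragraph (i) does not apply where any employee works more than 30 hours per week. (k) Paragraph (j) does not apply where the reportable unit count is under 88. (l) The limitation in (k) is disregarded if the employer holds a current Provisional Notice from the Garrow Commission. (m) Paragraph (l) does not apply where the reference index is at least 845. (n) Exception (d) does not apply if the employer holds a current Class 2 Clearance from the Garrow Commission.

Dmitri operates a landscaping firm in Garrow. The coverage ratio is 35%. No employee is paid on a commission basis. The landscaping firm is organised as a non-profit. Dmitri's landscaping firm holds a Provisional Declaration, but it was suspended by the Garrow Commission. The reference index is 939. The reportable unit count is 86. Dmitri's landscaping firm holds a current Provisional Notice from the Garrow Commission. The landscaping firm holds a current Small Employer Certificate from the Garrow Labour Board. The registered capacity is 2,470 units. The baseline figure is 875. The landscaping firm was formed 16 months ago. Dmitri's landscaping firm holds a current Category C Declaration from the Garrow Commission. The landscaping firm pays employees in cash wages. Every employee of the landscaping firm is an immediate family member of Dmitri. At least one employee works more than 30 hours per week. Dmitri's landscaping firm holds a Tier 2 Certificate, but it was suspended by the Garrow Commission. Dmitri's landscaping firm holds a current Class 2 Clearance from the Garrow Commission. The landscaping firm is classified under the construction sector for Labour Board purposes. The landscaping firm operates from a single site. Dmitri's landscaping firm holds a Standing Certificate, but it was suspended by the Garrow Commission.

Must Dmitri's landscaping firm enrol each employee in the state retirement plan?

All of (a)'s requirements are met (a current Small Employer Certificate is held; the coverage ratio is 35%, meeting the 33% threshold). But applying paragraphs (f)–(g): (f) applies — the baseline figure is 875, meeting the 813 threshold. (g) does not operate here (no current Tier 2 Certificate is held), so (f) stands. So (a) is unavailable.
Exception (b) is satisfied on its face — the employer is a non-profit; the employer operates from a single site. As to paragraphs (h)–(m): (h) operates (the landscaping firm is classified under the construction sector), but is set aside by (i): (i) operates against (h): a current Category C Declaration is held. (j) applies (at least one employee exceeds 30 hours/week), but is itself disapplied by (k): (k) operates against (j): the reportable unit count is 86, under the 88 limit. (l) would limit (k) — a current Provisional Notice is held — but (m) sets (l) aside: (m) operates against (l): the reference index is 939, meeting the 845 threshold. (b) remains available.
Exception (c) requires that the employer provides no cash remuneration (equity only); but employees are paid cash wages, so (c) is unavailable.
Exception (d) does not apply: there is no Standing Certificate in force.
Exception (e) fails — there is no Provisional Declaration in force.

No — exception (b) applies; Dmitri's landscaping firm is not required to enrol each employee in the state retirement plan.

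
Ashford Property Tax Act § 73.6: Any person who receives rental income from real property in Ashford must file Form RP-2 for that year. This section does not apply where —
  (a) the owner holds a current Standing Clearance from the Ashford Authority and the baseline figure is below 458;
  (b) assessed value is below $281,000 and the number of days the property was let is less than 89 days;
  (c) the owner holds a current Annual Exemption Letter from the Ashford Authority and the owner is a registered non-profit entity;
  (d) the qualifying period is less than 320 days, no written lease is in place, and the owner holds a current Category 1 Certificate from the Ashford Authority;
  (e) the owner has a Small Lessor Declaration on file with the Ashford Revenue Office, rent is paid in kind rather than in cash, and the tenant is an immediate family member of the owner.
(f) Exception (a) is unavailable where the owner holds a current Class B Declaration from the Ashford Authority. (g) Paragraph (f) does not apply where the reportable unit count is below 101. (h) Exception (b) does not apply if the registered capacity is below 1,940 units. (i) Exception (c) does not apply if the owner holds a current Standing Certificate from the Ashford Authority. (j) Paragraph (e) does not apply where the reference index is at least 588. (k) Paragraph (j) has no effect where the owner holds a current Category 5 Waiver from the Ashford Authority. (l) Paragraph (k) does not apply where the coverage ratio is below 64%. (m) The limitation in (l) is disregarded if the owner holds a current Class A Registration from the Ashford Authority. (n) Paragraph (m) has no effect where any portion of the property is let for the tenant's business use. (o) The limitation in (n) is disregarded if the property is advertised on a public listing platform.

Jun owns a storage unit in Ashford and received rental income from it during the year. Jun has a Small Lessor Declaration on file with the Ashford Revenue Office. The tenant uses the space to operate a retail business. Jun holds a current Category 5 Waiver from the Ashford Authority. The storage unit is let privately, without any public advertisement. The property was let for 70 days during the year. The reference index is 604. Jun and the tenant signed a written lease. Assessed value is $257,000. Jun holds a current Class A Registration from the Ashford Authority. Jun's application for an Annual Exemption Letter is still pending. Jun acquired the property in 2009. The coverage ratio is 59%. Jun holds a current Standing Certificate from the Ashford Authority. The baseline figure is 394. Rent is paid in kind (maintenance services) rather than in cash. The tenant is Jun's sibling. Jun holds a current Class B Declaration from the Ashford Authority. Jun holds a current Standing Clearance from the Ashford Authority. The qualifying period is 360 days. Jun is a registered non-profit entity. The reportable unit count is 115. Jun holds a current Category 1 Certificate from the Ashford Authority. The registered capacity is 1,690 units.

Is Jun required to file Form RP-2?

Yes — Jun must file Form RP-2.

Exception (a)'s conditions are all satisfied: a current Standing Clearance is held; the baseline figure is 394, below the 458 limit. Turning to paragraphs (f)–(g): (f) applies — a current Class B Declaration is held. (g) is not triggered (the reportable unit count is 115, not below 101), so (f) stands. So (a) is unavailable.
Exception (b)'s conditions are all satisfied: assessed value is $257,000, below the $281,000 limit; the number of days the property was let is 70 days, less than the 89 days limit. Turning to paragraph (h): (h) operates — the registered capacity is 1,690 units, below the 1,940 units limit. Exception (b) does not apply.
Exception (c) fails — no current Annual Exemption Letter is held.
Exception (d) does not apply: the qualifying period is 360 days, not less than 320 days.
Exception (e)'s conditions are all satisfied: a Small Lessor Declaration is on file; rent is paid in kind; the tenant is an immediate family member. But: (j) operates — the reference index is 604, meeting the 588 threshold. (k) is engaged (a current Category 5 Waiver is held), but yields to (l): (l) is triggered — the coverage ratio is 59%, below the 64% limit. (m) operates (a current Class A Registration is held), but is itself disapplied by (n): (n) is triggered — the space is let for business use. (o) is not triggered (the property is let privately without advertisement), so (n) stands. Exception (e) does not apply.
Every exception is unavailable, so the rule governs.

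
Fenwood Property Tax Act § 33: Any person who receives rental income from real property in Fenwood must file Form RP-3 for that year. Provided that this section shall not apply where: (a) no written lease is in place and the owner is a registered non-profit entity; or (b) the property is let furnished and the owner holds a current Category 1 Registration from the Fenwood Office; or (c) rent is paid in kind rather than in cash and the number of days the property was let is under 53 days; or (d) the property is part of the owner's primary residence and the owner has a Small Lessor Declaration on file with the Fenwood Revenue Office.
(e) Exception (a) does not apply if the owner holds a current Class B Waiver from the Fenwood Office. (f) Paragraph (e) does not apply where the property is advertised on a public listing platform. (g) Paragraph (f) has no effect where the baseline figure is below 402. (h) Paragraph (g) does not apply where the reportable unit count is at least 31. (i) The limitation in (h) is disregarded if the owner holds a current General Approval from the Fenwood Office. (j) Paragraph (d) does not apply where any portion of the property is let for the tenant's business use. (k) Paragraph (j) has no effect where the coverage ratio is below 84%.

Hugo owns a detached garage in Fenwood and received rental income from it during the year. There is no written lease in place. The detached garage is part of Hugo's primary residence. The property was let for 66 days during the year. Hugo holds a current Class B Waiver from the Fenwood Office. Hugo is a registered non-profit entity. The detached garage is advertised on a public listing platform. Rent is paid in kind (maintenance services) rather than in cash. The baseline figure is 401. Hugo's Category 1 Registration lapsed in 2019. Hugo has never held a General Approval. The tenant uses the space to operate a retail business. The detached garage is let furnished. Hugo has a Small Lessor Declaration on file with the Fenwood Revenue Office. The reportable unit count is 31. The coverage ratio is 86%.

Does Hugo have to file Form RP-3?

Exception (a): there is no written lease; Hugo is a registered non-profit — every condition holds. Applying paragraphs (e)–(i): (e) would limit (a) — a current Class B Waiver is held — but (f) sets (e) aside: (f) is engaged — the property is publicly advertised. (g) is triggered (the baseline figure is 401, below the 402 limit), but yields to (h): (h) operates against (g): the reportable unit count is 31, meeting the 31 threshold. (i) does not operate here (no current General Approval is held), so (h) stands. (a) remains available.
Exception (b) requires that the owner holds a current Category 1 Registration from the Fenwood Office; but no current Category 1 Registration is held, so (b) is unavailable.
Exception (c) requires that the number of days the property was let is under 53 days; but the number of days the property was let is 66 days, not under 53 days, so (c) is unavailable.
Exception (d): the detached garage is part of the primary residence; a Small Lessor Declaration is on file — every condition holds. Turning to paragraphs (j)–(k): (j) operates against (d): the space is let for business use. (k) does not operate here (the coverage ratio is 86%, not below 84%), so (j) stands. (d) is therefore removed.

No — exception (a) applies; Hugo is not required to file Form RP-3.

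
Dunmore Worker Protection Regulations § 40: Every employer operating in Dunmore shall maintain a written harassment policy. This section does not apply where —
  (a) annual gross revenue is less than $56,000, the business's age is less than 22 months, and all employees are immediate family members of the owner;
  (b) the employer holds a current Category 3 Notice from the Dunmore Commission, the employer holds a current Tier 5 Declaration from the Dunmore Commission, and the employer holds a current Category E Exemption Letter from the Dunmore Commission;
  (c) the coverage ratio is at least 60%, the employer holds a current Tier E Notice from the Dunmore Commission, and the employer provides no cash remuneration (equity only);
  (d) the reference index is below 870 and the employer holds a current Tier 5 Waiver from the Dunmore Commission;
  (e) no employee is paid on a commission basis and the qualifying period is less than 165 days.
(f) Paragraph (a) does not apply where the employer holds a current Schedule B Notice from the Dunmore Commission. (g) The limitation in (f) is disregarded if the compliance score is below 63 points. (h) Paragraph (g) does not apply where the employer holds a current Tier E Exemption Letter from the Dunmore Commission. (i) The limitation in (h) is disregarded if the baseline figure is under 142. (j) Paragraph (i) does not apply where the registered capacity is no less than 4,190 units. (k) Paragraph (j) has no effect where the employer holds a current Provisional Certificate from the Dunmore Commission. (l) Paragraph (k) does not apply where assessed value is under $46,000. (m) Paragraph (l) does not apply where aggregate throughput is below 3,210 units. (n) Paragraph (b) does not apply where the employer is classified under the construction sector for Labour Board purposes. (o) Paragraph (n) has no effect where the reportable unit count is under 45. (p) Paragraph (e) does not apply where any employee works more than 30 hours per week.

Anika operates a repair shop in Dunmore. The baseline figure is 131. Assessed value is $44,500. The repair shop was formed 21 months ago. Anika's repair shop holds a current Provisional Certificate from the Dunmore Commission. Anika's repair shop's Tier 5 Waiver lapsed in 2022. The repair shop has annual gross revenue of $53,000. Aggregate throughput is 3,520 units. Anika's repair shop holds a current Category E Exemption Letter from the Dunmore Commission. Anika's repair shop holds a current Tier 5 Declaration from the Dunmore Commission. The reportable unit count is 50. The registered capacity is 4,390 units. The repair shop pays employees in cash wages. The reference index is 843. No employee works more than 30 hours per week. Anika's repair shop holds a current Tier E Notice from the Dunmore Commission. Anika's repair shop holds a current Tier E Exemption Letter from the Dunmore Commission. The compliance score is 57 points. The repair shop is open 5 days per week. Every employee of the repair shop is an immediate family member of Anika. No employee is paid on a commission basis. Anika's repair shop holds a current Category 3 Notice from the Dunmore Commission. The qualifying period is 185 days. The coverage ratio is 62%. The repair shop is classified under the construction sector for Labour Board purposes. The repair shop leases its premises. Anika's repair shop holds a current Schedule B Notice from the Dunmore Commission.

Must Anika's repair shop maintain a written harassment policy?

Yes — Anika's repair shop must maintain a written harassment policy.

Exception (a) is satisfied on its face — annual gross revenue is $53,000, less than the $56,000 limit; the business's age is 21 months, less than the 22 months limit; every employee is an immediate family member. However, paragraphs (f)–(m) must be considered: (f) operates against (a): a current Schedule B Notice is held. (g) is engaged (the compliance score is 57 points, below the 63 points limit), but is set aside by (h): (h) operates against (g): a current Tier E Exemption Letter is held. (i) would limit (h) — the baseline figure is 131, under the 142 limit — but (j) sets (i) aside: (j) operates against (i): the registered capacity is 4,390 units, meeting the 4,190 units threshold. (k) operates (a current Provisional Certificate is held), but is displaced by (l): (l) operates against (k): assessed value is $44,500, under the $46,000 limit. (m), which would lift (l), is not engaged — aggregate throughput is 3,520 units, not below 3,210 units. Exception (a) does not apply.
Exception (b) is satisfied on its face — a current Category 3 Notice is held; a current Tier 5 Declaration is held; a current Category E Exemption Letter is held. Turning to paragraphs (n)–(o): (n) operates against (b): the repair shop is classified under the construction sector. (o), which would lift (n), is not engaged — the reportable unit count is 50, not under 45. (b) is therefore removed.
Exception (c) does not apply: employees are paid cash wages.
Exception (d) requires that the employer holds a current Tier 5 Waiver from the Dunmore Commission; but no current Tier 5 Waiver is held, so (d) is unavailable.
Exception (e) does not apply: the qualifying period is 185 days, not less than 165 days.
No exception applies. The general rule governs.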